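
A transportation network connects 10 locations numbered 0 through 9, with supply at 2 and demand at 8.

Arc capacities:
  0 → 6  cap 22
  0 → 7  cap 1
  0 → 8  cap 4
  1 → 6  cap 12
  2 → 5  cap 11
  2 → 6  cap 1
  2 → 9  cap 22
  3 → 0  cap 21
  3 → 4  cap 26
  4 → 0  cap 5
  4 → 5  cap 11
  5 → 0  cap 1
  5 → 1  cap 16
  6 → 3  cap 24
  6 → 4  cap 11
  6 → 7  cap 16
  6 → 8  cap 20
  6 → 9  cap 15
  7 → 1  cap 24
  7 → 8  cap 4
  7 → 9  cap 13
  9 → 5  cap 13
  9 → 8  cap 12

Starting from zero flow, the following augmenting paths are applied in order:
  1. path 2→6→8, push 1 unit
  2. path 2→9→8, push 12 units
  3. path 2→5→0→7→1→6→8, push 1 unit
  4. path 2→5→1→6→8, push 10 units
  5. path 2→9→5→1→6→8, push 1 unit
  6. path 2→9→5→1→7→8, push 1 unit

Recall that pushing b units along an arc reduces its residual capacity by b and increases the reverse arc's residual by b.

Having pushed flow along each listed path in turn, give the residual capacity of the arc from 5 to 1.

Residual capacity of (5,1): 4

after path 1 (2→6→8, push 1): res(5,1)=16
after path 2 (2→9→8, push 12): res(5,1)=16
after path 3 (2→5→0→7→1→6→8, push 1): res(5,1)=16
after path 4 (2→5→1→6→8, push 10): res(5,1)=6
after path 5 (2→9→5→1→6→8, push 1): res(5,1)=5
after path 6 (2→9→5→1→7→8, push 1): res(5,1)=4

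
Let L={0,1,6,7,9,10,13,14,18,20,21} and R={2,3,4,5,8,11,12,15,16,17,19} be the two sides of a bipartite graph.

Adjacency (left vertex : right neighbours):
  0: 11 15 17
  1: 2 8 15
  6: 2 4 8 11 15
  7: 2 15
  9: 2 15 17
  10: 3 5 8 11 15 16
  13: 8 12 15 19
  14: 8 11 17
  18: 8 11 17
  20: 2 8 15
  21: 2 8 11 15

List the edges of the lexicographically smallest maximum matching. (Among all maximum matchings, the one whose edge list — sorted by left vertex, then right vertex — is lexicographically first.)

|M| = 8 (so the lex-smallest maximum matching has 8 edges)
process left vertices in ascending order; for each, take the smallest-labelled available neighbour that still permits 8 edges overall, or leave it unmatched if none does
lex-smallest matching: {0-11, 1-2, 6-4, 7-15, 9-17, 10-3, 13-12, 14-8}

Lex-smallest maximum matching: {(0,11), (1,2), (6,4), (7,15), (9,17), (10,3), (13,12), (14,8)}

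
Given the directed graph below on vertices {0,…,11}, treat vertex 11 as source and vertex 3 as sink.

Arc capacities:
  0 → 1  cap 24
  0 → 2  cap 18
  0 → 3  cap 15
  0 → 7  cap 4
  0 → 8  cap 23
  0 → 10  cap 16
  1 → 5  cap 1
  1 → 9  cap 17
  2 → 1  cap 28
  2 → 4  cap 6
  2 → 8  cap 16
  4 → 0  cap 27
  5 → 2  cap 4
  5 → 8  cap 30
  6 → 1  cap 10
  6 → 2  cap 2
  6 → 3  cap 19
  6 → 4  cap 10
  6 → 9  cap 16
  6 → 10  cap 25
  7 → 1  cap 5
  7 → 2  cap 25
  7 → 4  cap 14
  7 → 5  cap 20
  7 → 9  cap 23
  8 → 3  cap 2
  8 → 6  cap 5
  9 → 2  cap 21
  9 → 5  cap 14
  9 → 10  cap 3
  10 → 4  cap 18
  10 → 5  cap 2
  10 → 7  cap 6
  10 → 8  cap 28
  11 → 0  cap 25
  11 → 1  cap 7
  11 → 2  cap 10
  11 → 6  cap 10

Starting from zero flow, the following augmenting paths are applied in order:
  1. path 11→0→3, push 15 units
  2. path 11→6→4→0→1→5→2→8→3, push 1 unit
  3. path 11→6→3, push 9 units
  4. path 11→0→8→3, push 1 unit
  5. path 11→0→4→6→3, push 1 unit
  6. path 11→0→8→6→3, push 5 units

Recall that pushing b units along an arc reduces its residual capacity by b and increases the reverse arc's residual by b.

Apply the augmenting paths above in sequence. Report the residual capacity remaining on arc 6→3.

after path 1 (11→0→3, push 15): res(6,3)=19
after path 2 (11→6→4→0→1→5→2→8→3, push 1): res(6,3)=19
after path 3 (11→6→3, push 9): res(6,3)=10
after path 4 (11→0→8→3, push 1): res(6,3)=10
after path 5 (11→0→4→6→3, push 1): res(6,3)=9
after path 6 (11→0→8→6→3, push 5): res(6,3)=4

Residual capacity of (6,3): 4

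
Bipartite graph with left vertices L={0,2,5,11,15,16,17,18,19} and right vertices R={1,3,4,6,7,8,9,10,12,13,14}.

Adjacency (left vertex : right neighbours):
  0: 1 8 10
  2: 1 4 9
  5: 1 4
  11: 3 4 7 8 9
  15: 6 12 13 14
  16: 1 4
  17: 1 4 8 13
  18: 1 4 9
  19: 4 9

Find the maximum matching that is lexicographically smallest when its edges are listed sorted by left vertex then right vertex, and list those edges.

Lex-smallest maximum matching: {(0,8), (2,1), (5,4), (11,3), (15,6), (17,13), (18,9)}

|M| = 7 (so the lex-smallest maximum matching has 7 edges)
process left vertices in ascending order; for each, take the smallest-labelled available neighbour that still permits 7 edges overall, or leave it unmatched if none does
lex-smallest matching: {0-8, 2-1, 5-4, 11-3, 15-6, 17-13, 18-9}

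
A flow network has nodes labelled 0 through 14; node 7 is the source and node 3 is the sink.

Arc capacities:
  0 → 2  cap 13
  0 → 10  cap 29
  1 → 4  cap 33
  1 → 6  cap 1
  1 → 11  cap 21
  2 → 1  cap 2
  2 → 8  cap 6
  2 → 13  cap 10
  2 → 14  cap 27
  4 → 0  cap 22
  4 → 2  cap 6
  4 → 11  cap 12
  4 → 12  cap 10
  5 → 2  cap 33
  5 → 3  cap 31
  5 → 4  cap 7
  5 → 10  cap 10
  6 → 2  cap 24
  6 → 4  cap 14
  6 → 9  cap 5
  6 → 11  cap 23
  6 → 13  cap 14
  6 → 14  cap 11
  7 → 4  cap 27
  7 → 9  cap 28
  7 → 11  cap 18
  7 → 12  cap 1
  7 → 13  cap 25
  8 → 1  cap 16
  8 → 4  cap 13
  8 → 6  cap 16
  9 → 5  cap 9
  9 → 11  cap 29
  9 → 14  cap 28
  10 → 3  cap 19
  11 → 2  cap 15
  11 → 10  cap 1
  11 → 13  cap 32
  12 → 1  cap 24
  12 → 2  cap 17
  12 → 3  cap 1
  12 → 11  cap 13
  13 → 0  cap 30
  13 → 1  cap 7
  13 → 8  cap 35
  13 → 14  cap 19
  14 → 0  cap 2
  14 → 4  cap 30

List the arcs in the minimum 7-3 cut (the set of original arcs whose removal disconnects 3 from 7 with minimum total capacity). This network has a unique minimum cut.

Min-cut arcs: {(9,5), (10,3), (12,3)} (total capacity 29)

augment #1: 7→12→3 push 1
augment #2: 7→9→5→3 push 9
augment #3: 7→11→10→3 push 1
augment #4: 7→4→0→10→3 push 18
max flow = 29; residual-reachable set from 7 gives S-side
cut edges (S→T): {(9,5), (10,3), (12,3)} total cap 29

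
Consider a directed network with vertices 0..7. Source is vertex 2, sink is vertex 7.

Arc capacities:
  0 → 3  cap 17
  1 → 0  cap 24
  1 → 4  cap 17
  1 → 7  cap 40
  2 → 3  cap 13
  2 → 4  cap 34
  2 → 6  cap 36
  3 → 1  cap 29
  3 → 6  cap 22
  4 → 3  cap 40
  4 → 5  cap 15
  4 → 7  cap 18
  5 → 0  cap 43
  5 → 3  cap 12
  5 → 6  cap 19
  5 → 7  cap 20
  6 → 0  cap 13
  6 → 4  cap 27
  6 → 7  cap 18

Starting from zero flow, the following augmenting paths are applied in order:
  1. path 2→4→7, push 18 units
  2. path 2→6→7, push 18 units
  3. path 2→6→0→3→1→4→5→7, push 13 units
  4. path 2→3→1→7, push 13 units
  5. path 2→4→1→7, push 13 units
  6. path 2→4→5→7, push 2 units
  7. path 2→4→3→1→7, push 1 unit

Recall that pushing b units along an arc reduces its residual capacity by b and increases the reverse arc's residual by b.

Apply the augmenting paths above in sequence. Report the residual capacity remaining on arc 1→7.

Residual capacity of (1,7): 13

after path 1 (2→4→7, push 18): res(1,7)=40
after path 2 (2→6→7, push 18): res(1,7)=40
after path 3 (2→6→0→3→1→4→5→7, push 13): res(1,7)=40
after path 4 (2→3→1→7, push 13): res(1,7)=27
after path 5 (2→4→1→7, push 13): res(1,7)=14
after path 6 (2→4→5→7, push 2): res(1,7)=14
after path 7 (2→4→3→1→7, push 1): res(1,7)=13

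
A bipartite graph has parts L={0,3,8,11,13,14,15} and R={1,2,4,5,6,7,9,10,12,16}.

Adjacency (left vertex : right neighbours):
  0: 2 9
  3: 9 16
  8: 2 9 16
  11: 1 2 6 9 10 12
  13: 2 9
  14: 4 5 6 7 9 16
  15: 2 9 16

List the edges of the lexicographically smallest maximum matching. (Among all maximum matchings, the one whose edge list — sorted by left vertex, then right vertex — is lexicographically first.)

Lex-smallest maximum matching: {(0,2), (3,9), (8,16), (11,1), (14,4)}

|M| = 5 (so the lex-smallest maximum matching has 5 edges)
process left vertices in ascending order; for each, take the smallest-labelled available neighbour that still permits 5 edges overall, or leave it unmatched if none does
lex-smallest matching: {0-2, 3-9, 8-16, 11-1, 14-4}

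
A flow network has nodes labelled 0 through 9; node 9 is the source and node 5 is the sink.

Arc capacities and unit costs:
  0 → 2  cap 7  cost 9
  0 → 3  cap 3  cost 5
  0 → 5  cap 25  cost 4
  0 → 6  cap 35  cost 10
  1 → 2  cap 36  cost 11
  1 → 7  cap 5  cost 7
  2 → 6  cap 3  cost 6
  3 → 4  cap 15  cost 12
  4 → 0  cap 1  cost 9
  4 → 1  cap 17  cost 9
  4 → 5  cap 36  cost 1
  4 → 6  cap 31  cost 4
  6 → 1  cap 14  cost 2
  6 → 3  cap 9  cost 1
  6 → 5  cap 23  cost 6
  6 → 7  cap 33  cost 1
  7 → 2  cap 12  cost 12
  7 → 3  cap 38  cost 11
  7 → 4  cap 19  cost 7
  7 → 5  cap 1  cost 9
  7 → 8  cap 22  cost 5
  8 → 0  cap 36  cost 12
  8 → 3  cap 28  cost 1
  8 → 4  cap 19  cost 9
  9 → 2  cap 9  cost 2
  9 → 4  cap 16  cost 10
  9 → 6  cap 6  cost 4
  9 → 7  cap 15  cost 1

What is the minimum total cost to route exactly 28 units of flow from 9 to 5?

Minimum cost for 28 units: 272

shortest-cost path #1: 9→7→4→5 push 15 @ unit cost 9 (adds 135)
shortest-cost path #2: 9→6→5 push 6 @ unit cost 10 (adds 60)
shortest-cost path #3: 9→4→5 push 7 @ unit cost 11 (adds 77)
total cost = 272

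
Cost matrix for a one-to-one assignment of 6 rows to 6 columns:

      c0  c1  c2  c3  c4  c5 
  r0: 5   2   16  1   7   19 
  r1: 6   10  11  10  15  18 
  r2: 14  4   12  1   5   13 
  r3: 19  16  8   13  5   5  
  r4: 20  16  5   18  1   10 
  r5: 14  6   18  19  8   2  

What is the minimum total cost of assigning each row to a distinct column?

Minimum assignment cost: 20

optimal assignment: row0→col1 (cost 2), row1→col0 (cost 6), row2→col3 (cost 1), row3→col2 (cost 8), row4→col4 (cost 1), row5→col5 (cost 2)
total = 2 + 6 + 1 + 8 + 1 + 2 = 20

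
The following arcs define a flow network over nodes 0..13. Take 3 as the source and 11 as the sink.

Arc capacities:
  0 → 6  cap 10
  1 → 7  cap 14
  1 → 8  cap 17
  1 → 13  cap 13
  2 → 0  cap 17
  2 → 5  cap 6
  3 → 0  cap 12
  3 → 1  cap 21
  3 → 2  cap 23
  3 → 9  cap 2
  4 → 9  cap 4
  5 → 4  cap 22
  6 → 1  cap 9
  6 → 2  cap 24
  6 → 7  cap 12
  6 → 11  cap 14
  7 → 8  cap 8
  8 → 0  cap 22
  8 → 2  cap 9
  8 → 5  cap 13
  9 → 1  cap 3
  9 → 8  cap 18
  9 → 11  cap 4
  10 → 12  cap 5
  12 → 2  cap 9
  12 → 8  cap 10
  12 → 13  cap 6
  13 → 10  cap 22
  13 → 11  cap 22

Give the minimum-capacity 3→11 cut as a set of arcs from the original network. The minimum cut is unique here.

Min-cut arcs: {(0,6), (1,13), (9,11)} (total capacity 27)

augment #1: 3→9→11 push 2
augment #2: 3→0→6→11 push 10
augment #3: 3→1→13→11 push 13
augment #4: 3→2→5→4→9→11 push 2
max flow = 27; residual-reachable set from 3 gives S-side
cut edges (S→T): {(0,6), (1,13), (9,11)} total cap 27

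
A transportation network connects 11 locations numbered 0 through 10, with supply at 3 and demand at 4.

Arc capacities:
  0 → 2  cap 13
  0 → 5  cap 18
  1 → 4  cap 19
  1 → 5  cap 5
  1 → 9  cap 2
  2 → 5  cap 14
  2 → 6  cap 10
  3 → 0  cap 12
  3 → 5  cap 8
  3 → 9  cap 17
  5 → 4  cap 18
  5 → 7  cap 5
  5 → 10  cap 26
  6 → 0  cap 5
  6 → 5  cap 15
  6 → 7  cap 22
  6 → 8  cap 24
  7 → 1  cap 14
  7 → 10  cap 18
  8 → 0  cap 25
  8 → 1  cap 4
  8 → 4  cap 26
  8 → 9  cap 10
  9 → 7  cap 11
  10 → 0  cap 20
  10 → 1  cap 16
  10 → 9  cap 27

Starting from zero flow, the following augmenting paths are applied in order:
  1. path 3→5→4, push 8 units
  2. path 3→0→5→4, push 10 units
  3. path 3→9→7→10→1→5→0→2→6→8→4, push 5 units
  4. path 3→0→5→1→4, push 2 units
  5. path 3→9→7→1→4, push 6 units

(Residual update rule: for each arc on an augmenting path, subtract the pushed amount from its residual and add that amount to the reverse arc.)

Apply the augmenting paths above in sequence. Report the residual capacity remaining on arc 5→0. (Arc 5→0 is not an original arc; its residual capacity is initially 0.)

after path 1 (3→5→4, push 8): res(5,0)=0
after path 2 (3→0→5→4, push 10): res(5,0)=10
after path 3 (3→9→7→10→1→5→0→2→6→8→4, push 5): res(5,0)=5
after path 4 (3→0→5→1→4, push 2): res(5,0)=7
after path 5 (3→9→7→1→4, push 6): res(5,0)=7

Residual capacity of (5,0): 7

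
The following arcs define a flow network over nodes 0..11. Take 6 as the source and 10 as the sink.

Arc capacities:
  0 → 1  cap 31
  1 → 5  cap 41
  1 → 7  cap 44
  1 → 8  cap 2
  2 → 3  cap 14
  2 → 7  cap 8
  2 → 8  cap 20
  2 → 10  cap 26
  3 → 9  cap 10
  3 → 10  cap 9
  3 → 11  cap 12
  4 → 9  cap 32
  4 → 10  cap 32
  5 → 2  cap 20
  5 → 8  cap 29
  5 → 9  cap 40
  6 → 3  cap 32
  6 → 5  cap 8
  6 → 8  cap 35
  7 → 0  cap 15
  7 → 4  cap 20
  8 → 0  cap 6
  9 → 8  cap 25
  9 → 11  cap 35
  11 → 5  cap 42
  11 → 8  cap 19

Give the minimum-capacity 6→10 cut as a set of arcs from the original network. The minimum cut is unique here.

Min-cut arcs: {(3,10), (5,2), (8,0)} (total capacity 35)

augment #1: 6→3→10 push 9
augment #2: 6→5→2→10 push 8
augment #3: 6→3→11→5→2→10 push 12
augment #4: 6→8→0→1→7→4→10 push 6
max flow = 35; residual-reachable set from 6 gives S-side
cut edges (S→T): {(3,10), (5,2), (8,0)} total cap 35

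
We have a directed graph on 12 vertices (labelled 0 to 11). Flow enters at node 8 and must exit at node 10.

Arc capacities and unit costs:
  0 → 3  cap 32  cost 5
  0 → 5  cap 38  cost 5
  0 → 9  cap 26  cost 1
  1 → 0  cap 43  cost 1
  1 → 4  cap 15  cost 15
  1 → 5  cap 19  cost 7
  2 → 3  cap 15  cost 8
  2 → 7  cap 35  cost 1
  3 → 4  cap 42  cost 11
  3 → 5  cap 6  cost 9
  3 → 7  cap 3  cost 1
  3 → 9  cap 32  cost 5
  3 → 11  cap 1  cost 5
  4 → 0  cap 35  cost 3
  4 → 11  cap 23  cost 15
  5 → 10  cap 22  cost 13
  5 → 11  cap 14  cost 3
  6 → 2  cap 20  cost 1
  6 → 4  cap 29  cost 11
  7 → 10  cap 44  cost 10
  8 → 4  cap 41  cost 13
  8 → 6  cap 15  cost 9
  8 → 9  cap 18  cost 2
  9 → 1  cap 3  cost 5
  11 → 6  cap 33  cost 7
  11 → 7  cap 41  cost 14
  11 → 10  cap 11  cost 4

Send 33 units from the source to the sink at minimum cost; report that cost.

shortest-cost path #1: 8→9→1→0→5→11→10 push 3 @ unit cost 20 (adds 60)
shortest-cost path #2: 8→6→2→7→10 push 15 @ unit cost 21 (adds 315)
shortest-cost path #3: 8→4→0→5→11→10 push 8 @ unit cost 28 (adds 224)
shortest-cost path #4: 8→4→0→3→7→10 push 3 @ unit cost 32 (adds 96)
shortest-cost path #5: 8→4→0→5→10 push 4 @ unit cost 34 (adds 136)
total cost = 831

Minimum cost for 33 units: 831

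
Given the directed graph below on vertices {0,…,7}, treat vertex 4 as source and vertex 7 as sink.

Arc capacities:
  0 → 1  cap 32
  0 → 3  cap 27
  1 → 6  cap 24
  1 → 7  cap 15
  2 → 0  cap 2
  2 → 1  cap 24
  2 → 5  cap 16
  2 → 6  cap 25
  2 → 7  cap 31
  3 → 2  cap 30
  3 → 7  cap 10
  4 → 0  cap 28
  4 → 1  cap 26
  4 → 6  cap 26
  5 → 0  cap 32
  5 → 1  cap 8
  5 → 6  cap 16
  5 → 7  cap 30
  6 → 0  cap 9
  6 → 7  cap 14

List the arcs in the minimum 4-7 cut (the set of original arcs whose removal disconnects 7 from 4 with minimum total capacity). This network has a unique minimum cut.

Min-cut arcs: {(0,3), (1,7), (6,7)} (total capacity 56)

augment #1: 4→1→7 push 15
augment #2: 4→6→7 push 14
augment #3: 4→0→3→7 push 10
augment #4: 4→0→3→2→7 push 17
max flow = 56; residual-reachable set from 4 gives S-side
cut edges (S→T): {(0,3), (1,7), (6,7)} total cap 56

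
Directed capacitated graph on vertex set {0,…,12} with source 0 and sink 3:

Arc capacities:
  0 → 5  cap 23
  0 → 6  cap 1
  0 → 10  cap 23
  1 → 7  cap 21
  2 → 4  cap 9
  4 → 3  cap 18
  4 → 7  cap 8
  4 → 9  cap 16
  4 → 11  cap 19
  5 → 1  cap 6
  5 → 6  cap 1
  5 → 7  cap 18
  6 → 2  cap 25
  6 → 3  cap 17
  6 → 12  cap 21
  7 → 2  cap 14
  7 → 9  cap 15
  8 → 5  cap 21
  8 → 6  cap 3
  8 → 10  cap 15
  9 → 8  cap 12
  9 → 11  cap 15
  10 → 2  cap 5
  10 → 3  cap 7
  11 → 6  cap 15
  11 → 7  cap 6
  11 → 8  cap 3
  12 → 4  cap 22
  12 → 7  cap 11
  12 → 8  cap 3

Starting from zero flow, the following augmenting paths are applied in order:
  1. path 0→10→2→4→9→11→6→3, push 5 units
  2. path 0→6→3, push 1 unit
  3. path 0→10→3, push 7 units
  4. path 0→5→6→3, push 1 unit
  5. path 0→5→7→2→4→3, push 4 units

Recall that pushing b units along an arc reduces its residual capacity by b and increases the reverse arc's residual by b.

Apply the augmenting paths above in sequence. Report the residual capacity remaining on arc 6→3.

after path 1 (0→10→2→4→9→11→6→3, push 5): res(6,3)=12
after path 2 (0→6→3, push 1): res(6,3)=11
after path 3 (0→10→3, push 7): res(6,3)=11
after path 4 (0→5→6→3, push 1): res(6,3)=10
after path 5 (0→5→7→2→4→3, push 4): res(6,3)=10

Residual capacity of (6,3): 10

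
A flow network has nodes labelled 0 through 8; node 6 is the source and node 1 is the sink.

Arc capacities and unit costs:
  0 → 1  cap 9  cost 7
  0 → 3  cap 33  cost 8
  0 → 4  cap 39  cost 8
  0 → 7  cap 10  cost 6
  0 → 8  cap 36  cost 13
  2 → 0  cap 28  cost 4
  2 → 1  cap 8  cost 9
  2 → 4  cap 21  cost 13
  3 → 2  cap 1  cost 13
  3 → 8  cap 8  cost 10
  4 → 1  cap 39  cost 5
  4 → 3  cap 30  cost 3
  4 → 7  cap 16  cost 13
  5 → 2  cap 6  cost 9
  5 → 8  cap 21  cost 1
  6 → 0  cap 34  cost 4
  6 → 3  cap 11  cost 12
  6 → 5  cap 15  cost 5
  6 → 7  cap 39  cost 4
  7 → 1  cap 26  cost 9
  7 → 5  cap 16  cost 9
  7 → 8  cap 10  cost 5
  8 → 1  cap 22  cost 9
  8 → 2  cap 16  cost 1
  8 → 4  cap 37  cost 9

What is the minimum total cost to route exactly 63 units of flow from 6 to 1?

Minimum cost for 63 units: 883

shortest-cost path #1: 6→0→1 push 9 @ unit cost 11 (adds 99)
shortest-cost path #2: 6→7→1 push 26 @ unit cost 13 (adds 338)
shortest-cost path #3: 6→5→8→1 push 15 @ unit cost 15 (adds 225)
shortest-cost path #4: 6→0→4→1 push 13 @ unit cost 17 (adds 221)
total cost = 883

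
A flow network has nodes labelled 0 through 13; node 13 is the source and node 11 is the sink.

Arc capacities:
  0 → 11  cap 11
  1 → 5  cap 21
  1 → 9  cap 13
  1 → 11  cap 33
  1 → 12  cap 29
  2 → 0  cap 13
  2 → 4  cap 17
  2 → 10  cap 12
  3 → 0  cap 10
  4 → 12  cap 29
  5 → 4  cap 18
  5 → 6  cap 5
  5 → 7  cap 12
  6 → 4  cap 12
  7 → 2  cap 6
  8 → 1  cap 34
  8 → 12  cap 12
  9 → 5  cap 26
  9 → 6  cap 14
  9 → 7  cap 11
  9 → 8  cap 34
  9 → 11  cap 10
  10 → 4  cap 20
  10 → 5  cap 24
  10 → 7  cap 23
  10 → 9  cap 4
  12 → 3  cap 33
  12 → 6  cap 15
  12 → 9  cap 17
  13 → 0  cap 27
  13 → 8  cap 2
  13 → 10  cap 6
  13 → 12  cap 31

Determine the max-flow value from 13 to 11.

Maximum flow value: 34

augment #1: 13→0→11 bottleneck 11, total now 11
augment #2: 13→8→1→11 bottleneck 2, total now 13
augment #3: 13→10→9→11 bottleneck 4, total now 17
augment #4: 13→12→9→11 bottleneck 6, total now 23
augment #5: 13→12→9→8→1→11 bottleneck 11, total now 34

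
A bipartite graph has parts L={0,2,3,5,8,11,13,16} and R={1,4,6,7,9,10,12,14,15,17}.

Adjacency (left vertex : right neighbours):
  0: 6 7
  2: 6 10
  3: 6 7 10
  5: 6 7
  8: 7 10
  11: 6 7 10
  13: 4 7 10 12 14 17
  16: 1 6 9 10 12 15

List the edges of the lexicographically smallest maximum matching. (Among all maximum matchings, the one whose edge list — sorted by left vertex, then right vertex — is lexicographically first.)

|M| = 5 (so the lex-smallest maximum matching has 5 edges)
process left vertices in ascending order; for each, take the smallest-labelled available neighbour that still permits 5 edges overall, or leave it unmatched if none does
lex-smallest matching: {0-6, 2-10, 3-7, 13-4, 16-1}

Lex-smallest maximum matching: {(0,6), (2,10), (3,7), (13,4), (16,1)}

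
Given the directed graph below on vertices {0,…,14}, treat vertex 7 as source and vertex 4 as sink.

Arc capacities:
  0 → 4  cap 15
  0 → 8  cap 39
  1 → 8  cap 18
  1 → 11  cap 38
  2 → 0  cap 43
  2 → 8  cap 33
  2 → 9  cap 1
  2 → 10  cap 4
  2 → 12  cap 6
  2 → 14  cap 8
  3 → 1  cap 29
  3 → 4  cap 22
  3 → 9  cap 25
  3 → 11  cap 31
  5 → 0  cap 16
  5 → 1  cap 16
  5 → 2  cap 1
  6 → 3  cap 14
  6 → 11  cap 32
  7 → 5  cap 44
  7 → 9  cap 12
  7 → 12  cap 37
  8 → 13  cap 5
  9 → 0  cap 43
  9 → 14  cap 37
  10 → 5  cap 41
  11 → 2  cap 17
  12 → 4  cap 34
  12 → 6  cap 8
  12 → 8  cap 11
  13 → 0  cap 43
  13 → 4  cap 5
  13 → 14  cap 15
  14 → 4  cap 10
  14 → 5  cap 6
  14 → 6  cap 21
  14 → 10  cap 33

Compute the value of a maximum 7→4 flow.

Maximum flow value: 78

augment #1: 7→12→4 bottleneck 34, total now 34
augment #2: 7→5→0→4 bottleneck 15, total now 49
augment #3: 7→9→14→4 bottleneck 10, total now 59
augment #4: 7→12→6→3→4 bottleneck 3, total now 62
augment #5: 7→5→0→8→13→4 bottleneck 1, total now 63
augment #6: 7→5→1→8→13→4 bottleneck 4, total now 67
augment #7: 7→9→14→6→3→4 bottleneck 2, total now 69
augment #8: 7→5→2→12→6→3→4 bottleneck 1, total now 70
augment #9: 7→5→1→11→2→12→6→3→4 bottleneck 4, total now 74
augment #10: 7→5→1→11→2→14→6→3→4 bottleneck 4, total now 78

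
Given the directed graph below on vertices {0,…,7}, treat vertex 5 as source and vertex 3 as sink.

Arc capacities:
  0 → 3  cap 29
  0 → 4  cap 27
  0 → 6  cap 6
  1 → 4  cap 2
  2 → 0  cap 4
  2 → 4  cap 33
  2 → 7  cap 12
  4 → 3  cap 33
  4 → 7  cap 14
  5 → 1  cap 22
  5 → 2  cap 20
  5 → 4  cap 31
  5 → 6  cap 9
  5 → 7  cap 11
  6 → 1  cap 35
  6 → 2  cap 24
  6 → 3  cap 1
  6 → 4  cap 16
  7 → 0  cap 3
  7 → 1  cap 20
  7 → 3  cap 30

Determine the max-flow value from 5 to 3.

augment #1: 5→4→3 bottleneck 31, total now 31
augment #2: 5→6→3 bottleneck 1, total now 32
augment #3: 5→7→3 bottleneck 11, total now 43
augment #4: 5→1→4→3 bottleneck 2, total now 45
augment #5: 5→2→0→3 bottleneck 4, total now 49
augment #6: 5→2→7→3 bottleneck 12, total now 61
augment #7: 5→2→4→7→3 bottleneck 4, total now 65
augment #8: 5→6→4→7→3 bottleneck 3, total now 68
augment #9: 5→6→4→7→0→3 bottleneck 3, total now 71

Maximum flow value: 71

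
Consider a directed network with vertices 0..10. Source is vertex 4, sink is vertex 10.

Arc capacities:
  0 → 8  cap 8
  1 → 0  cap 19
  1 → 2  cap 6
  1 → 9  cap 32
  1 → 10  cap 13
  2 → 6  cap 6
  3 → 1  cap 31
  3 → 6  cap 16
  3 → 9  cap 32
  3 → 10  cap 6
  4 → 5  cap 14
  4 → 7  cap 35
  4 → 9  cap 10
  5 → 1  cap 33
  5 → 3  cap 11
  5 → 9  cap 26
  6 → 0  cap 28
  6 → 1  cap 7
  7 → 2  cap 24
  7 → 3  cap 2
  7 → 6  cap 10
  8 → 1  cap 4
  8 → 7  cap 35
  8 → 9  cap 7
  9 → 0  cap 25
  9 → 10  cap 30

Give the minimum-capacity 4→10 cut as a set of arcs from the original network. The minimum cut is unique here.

augment #1: 4→9→10 push 10
augment #2: 4→5→1→10 push 13
augment #3: 4→5→3→10 push 1
augment #4: 4→7→3→10 push 2
augment #5: 4→7→6→1→9→10 push 7
augment #6: 4→7→6→0→8→9→10 push 3
augment #7: 4→7→2→6→0→8→9→10 push 4
augment #8: 4→7→2→6→0→8→1→9→10 push 1
max flow = 41; residual-reachable set from 4 gives S-side
cut edges (S→T): {(0,8), (4,5), (4,9), (6,1), (7,3)} total cap 41

Min-cut arcs: {(0,8), (4,5), (4,9), (6,1), (7,3)} (total capacity 41)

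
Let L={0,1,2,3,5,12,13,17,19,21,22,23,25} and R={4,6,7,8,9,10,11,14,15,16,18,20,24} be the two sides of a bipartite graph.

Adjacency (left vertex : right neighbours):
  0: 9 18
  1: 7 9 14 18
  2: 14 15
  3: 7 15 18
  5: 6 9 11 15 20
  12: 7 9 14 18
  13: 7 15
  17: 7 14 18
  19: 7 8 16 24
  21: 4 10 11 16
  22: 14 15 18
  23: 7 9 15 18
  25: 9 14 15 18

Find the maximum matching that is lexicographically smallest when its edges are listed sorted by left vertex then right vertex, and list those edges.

Lex-smallest maximum matching: {(0,9), (1,7), (2,14), (3,15), (5,6), (12,18), (19,8), (21,4)}

|M| = 8 (so the lex-smallest maximum matching has 8 edges)
process left vertices in ascending order; for each, take the smallest-labelled available neighbour that still permits 8 edges overall, or leave it unmatched if none does
lex-smallest matching: {0-9, 1-7, 2-14, 3-15, 5-6, 12-18, 19-8, 21-4}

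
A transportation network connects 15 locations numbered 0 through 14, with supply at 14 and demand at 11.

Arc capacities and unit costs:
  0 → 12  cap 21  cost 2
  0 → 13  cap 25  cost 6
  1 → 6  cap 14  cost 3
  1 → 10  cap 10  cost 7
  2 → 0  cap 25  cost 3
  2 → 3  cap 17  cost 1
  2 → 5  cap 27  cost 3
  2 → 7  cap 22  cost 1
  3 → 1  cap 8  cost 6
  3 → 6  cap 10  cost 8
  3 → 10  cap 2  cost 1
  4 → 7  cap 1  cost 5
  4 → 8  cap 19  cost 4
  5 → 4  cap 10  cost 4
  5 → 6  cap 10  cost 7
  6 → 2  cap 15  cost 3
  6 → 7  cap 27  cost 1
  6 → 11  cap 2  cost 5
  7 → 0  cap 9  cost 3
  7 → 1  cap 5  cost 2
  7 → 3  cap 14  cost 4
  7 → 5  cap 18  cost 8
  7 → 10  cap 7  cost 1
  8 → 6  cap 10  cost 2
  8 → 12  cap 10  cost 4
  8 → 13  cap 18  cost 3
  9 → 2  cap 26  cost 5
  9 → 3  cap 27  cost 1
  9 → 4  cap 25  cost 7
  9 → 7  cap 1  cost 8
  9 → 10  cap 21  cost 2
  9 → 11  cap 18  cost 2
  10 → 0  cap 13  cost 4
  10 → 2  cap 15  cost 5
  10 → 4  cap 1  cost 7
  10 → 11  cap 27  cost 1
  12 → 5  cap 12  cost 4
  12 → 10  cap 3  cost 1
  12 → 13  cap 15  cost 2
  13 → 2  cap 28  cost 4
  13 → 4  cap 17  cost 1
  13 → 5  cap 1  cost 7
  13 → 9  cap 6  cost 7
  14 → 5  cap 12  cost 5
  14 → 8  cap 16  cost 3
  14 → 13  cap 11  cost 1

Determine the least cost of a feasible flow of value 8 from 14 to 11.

shortest-cost path #1: 14→13→2→3→10→11 push 2 @ unit cost 8 (adds 16)
shortest-cost path #2: 14→13→2→7→10→11 push 6 @ unit cost 8 (adds 48)
total cost = 64

Minimum cost for 8 units: 64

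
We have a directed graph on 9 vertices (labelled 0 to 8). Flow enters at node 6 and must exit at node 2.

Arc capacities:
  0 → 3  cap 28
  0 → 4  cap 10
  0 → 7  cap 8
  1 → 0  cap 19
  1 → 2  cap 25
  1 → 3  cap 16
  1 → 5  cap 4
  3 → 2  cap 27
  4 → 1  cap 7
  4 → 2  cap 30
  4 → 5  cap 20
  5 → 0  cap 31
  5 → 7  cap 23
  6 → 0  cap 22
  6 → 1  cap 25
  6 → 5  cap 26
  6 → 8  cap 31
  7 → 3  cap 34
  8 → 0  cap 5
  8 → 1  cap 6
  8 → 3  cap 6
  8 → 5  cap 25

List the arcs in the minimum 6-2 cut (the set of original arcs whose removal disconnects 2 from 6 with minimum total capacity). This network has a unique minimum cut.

augment #1: 6→1→2 push 25
augment #2: 6→0→3→2 push 22
augment #3: 6→8→3→2 push 5
augment #4: 6→5→0→4→2 push 10
max flow = 62; residual-reachable set from 6 gives S-side
cut edges (S→T): {(0,4), (1,2), (3,2)} total cap 62

Min-cut arcs: {(0,4), (1,2), (3,2)} (total capacity 62)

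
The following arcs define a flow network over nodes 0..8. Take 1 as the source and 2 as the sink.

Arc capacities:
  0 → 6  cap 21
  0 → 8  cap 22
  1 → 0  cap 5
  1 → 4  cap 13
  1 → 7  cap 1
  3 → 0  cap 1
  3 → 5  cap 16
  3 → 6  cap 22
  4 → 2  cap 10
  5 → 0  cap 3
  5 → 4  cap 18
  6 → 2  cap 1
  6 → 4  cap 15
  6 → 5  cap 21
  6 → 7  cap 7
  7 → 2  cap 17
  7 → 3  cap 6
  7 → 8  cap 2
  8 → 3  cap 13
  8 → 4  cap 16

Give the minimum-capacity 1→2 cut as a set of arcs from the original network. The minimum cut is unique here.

augment #1: 1→4→2 push 10
augment #2: 1→7→2 push 1
augment #3: 1→0→6→2 push 1
augment #4: 1→0→6→7→2 push 4
max flow = 16; residual-reachable set from 1 gives S-side
cut edges (S→T): {(1,0), (1,7), (4,2)} total cap 16

Min-cut arcs: {(1,0), (1,7), (4,2)} (total capacity 16)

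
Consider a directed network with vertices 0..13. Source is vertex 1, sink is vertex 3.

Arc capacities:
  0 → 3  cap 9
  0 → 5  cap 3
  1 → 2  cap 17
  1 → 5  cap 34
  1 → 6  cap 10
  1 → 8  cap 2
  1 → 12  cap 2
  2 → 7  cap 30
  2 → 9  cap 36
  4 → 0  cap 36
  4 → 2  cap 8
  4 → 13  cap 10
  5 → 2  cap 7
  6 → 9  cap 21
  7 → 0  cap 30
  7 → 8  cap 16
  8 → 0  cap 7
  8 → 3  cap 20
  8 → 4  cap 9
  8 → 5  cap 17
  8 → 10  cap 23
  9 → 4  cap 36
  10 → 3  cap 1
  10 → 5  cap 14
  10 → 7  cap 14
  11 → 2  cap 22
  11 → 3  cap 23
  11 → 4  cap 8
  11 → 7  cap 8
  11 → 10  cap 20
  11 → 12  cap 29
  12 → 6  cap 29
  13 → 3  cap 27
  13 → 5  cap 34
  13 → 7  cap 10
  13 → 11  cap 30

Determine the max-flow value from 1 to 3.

augment #1: 1→8→3 bottleneck 2, total now 2
augment #2: 1→2→7→0→3 bottleneck 9, total now 11
augment #3: 1→2→7→8→3 bottleneck 8, total now 19
augment #4: 1→5→2→7→8→3 bottleneck 7, total now 26
augment #5: 1→6→9→4→13→3 bottleneck 10, total now 36
augment #6: 1→12→6→9→4→0→7→8→3 bottleneck 1, total now 37

Maximum flow value: 37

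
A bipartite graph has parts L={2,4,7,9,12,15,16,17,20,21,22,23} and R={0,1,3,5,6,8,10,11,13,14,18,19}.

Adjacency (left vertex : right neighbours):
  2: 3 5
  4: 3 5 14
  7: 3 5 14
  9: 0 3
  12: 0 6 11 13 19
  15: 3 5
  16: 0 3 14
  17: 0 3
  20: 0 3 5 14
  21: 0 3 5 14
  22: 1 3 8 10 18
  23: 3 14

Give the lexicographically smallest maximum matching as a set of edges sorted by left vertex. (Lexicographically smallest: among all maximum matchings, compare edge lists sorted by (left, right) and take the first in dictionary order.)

Lex-smallest maximum matching: {(2,3), (4,5), (7,14), (9,0), (12,6), (22,1)}

|M| = 6 (so the lex-smallest maximum matching has 6 edges)
process left vertices in ascending order; for each, take the smallest-labelled available neighbour that still permits 6 edges overall, or leave it unmatched if none does
lex-smallest matching: {2-3, 4-5, 7-14, 9-0, 12-6, 22-1}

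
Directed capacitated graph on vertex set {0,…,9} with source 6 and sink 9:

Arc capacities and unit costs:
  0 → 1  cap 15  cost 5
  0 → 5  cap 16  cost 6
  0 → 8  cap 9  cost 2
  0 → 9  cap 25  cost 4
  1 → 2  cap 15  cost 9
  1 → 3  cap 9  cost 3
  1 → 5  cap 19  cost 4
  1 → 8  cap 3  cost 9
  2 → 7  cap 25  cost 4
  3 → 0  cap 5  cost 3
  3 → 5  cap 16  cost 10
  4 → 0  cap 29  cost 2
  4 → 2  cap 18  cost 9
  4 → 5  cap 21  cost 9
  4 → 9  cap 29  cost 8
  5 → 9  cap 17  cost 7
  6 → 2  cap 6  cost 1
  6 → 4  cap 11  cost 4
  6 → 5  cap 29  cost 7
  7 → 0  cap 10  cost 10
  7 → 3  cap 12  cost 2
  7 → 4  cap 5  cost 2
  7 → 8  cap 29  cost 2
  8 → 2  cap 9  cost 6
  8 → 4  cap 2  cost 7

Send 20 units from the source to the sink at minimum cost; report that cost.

Minimum cost for 20 units: 231

shortest-cost path #1: 6→4→0→9 push 11 @ unit cost 10 (adds 110)
shortest-cost path #2: 6→2→7→4→0→9 push 5 @ unit cost 13 (adds 65)
shortest-cost path #3: 6→5→9 push 4 @ unit cost 14 (adds 56)
total cost = 231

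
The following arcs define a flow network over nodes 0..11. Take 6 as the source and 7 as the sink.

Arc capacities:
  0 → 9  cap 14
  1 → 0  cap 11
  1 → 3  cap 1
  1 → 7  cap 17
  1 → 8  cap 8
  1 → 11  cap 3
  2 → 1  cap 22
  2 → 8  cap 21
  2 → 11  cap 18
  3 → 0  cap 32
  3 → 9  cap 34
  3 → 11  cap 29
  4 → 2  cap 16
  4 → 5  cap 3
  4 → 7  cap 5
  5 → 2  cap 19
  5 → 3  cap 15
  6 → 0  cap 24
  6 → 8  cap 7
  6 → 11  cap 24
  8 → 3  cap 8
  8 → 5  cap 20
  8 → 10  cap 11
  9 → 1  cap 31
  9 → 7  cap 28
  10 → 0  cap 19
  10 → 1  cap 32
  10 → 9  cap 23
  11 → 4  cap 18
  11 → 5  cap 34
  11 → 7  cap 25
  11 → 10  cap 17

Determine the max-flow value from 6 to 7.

augment #1: 6→11→7 bottleneck 24, total now 24
augment #2: 6→0→9→7 bottleneck 14, total now 38
augment #3: 6→8→3→9→7 bottleneck 7, total now 45

Maximum flow value: 45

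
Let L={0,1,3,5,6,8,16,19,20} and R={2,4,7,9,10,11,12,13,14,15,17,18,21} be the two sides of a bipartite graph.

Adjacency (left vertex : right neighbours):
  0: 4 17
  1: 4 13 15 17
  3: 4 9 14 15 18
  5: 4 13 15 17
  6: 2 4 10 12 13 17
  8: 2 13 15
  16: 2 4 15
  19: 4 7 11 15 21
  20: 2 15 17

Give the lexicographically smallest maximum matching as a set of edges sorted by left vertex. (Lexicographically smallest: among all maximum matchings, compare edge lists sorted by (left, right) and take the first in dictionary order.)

Lex-smallest maximum matching: {(0,4), (1,13), (3,9), (5,15), (6,10), (8,2), (19,7), (20,17)}

|M| = 8 (so the lex-smallest maximum matching has 8 edges)
process left vertices in ascending order; for each, take the smallest-labelled available neighbour that still permits 8 edges overall, or leave it unmatched if none does
lex-smallest matching: {0-4, 1-13, 3-9, 5-15, 6-10, 8-2, 19-7, 20-17}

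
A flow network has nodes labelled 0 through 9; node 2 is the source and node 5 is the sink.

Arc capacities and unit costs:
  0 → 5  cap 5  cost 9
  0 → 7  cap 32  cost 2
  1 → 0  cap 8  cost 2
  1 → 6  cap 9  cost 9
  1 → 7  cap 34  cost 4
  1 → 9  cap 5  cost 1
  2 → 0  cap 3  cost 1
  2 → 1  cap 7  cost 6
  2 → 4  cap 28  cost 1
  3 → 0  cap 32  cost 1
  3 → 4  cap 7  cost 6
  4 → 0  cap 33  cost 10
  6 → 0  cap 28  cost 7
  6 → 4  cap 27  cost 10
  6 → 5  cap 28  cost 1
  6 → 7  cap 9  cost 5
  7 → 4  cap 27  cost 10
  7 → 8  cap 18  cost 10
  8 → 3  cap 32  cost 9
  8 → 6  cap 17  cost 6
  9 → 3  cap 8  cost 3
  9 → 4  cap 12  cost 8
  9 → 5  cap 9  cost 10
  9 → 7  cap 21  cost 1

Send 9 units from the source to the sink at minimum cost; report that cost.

Minimum cost for 9 units: 126

shortest-cost path #1: 2→0→5 push 3 @ unit cost 10 (adds 30)
shortest-cost path #2: 2→1→6→5 push 6 @ unit cost 16 (adds 96)
total cost = 126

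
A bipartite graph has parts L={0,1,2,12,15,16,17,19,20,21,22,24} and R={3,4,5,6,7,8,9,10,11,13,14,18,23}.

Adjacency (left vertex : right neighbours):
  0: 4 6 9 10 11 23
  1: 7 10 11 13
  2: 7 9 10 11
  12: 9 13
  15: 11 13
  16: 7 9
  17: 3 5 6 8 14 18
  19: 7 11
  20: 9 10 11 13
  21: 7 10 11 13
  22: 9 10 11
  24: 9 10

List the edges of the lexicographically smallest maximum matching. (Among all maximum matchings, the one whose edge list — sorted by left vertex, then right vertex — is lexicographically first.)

Lex-smallest maximum matching: {(0,4), (1,7), (2,9), (12,13), (15,11), (17,3), (20,10)}

|M| = 7 (so the lex-smallest maximum matching has 7 edges)
process left vertices in ascending order; for each, take the smallest-labelled available neighbour that still permits 7 edges overall, or leave it unmatched if none does
lex-smallest matching: {0-4, 1-7, 2-9, 12-13, 15-11, 17-3, 20-10}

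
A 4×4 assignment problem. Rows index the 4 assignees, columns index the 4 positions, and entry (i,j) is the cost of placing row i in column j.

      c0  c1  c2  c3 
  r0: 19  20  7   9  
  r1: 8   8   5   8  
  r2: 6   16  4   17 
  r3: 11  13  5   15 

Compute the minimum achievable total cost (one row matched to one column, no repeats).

Minimum assignment cost: 28

optimal assignment: row0→col3 (cost 9), row1→col1 (cost 8), row2→col0 (cost 6), row3→col2 (cost 5)
total = 9 + 8 + 6 + 5 = 28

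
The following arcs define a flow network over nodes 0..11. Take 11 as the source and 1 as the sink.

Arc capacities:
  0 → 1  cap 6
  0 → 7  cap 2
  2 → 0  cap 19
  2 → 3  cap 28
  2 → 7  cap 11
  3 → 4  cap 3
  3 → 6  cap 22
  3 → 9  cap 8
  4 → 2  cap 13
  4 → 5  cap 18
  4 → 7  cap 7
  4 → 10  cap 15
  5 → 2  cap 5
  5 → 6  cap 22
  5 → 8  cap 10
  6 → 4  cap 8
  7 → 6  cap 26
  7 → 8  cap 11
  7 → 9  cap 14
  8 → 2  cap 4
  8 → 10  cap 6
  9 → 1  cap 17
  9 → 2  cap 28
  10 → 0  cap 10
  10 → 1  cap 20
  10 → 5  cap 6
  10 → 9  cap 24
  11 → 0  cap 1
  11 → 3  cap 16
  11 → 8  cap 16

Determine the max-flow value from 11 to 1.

Maximum flow value: 27

augment #1: 11→0→1 bottleneck 1, total now 1
augment #2: 11→3→9→1 bottleneck 8, total now 9
augment #3: 11→8→10→1 bottleneck 6, total now 15
augment #4: 11→3→4→10→1 bottleneck 3, total now 18
augment #5: 11→8→2→0→1 bottleneck 4, total now 22
augment #6: 11→3→6→4→10→1 bottleneck 5, total now 27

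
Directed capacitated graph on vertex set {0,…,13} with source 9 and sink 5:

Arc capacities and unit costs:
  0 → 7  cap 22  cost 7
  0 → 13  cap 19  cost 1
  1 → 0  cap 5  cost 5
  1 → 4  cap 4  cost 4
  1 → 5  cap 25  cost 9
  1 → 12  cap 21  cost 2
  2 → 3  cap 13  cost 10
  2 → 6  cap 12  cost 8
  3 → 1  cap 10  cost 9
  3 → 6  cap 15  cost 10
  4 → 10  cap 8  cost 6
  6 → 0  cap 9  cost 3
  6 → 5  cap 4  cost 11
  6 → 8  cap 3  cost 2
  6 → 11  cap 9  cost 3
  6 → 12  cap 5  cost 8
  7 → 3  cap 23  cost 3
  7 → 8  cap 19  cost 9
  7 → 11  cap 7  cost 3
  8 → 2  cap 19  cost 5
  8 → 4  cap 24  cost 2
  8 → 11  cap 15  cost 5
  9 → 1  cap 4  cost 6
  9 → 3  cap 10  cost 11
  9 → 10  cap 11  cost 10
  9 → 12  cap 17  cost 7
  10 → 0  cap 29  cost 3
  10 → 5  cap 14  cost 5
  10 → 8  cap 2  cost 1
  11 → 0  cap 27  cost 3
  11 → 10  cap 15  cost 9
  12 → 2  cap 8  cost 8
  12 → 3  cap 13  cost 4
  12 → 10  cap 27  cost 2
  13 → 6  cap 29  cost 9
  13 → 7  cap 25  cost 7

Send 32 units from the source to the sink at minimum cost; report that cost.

shortest-cost path #1: 9→12→10→5 push 14 @ unit cost 14 (adds 196)
shortest-cost path #2: 9→1→5 push 4 @ unit cost 15 (adds 60)
shortest-cost path #3: 9→3→1→5 push 10 @ unit cost 29 (adds 290)
shortest-cost path #4: 9→12→3→6→5 push 3 @ unit cost 32 (adds 96)
shortest-cost path #5: 9→10→12→3→6→5 push 1 @ unit cost 33 (adds 33)
total cost = 675

Minimum cost for 32 units: 675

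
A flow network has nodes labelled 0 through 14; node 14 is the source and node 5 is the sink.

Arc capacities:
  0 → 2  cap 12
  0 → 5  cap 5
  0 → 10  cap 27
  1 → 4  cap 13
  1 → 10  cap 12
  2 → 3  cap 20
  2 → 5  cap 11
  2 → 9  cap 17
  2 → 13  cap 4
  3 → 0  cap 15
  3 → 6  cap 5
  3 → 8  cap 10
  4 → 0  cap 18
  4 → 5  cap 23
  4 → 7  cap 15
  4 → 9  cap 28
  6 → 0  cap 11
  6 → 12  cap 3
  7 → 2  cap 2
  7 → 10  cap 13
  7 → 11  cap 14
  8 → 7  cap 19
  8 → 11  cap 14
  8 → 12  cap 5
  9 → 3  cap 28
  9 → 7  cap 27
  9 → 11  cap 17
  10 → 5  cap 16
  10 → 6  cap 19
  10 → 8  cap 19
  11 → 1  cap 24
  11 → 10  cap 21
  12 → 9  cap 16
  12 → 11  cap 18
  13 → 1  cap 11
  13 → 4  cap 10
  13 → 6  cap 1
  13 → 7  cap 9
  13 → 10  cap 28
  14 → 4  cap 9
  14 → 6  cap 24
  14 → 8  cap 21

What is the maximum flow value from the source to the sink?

Maximum flow value: 44

augment #1: 14→4→5 bottleneck 9, total now 9
augment #2: 14→6→0→5 bottleneck 5, total now 14
augment #3: 14→6→0→2→5 bottleneck 6, total now 20
augment #4: 14→8→7→2→5 bottleneck 2, total now 22
augment #5: 14→8→7→10→5 bottleneck 13, total now 35
augment #6: 14→8→11→10→5 bottleneck 3, total now 38
augment #7: 14→8→11→1→4→5 bottleneck 3, total now 41
augment #8: 14→6→12→11→1→4→5 bottleneck 3, total now 44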